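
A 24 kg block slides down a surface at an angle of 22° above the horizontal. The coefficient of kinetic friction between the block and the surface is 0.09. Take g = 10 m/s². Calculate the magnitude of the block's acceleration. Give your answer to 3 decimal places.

2.912 m/s²

Resolving the weight along the incline: the component pulling the block down the slope is mg sin 22° = 24 × 10 × 0.3746 = 89.904 N, and the normal force is N = mg cos 22° = 24 × 10 × 0.9272 = 222.528 N.
Kinetic friction acts up the slope with magnitude f = μN = 0.09 × 222.528 = 20.028 N.
Net force along the incline is 89.904 − 20.028 = 69.876 N, so a = 69.876 / 24 = 2.9115 m/s².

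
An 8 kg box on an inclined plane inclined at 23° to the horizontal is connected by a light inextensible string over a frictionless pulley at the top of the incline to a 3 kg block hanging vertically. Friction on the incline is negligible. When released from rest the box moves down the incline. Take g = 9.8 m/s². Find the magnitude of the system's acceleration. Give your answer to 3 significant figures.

For the box on the incline: the weight component along the slope is m₁g sin 23° = 8 × 9.8 × 0.3907 = 30.631 N and the normal force is N = m₁g cos 23° = 72.168 N.
Newton's second law for the box (down-slope positive): 30.631 − T = 8 a. For the hanging block (upward positive): T − 3 × 9.8 = 3 a.
Adding the two equations eliminates T: 1.231 = 11 a, so a = 0.1119 m/s².

0.112 m/s²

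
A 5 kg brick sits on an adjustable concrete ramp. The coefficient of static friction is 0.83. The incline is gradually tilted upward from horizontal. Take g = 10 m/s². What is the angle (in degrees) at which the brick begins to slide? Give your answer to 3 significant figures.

At the threshold of sliding, static friction is at its maximum μ_s N and exactly balances the weight component along the incline: mg sin θ = μ_s mg cos θ.
Hence tan θ = μ_s = 0.83, so θ = arctan(0.83) = 39.6927°.

39.7°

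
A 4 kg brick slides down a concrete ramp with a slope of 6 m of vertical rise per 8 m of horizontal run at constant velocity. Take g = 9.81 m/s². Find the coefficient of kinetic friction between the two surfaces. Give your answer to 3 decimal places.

0.750

At constant velocity the net force along the incline is zero: mg sin 36.87° = μ mg cos 36.87°.
So μ = tan 36.87° = 0.6000 / 0.8000 = 0.7500.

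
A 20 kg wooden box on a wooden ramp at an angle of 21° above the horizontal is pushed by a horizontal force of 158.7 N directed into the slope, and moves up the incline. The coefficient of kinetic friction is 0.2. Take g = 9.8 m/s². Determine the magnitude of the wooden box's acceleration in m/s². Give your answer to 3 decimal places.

The horizontal push has components F cos 21° = 158.7 × 0.9336 = 148.162 N up the incline and F sin 21° = 158.7 × 0.3584 = 56.878 N pressing into the surface.
The normal force is therefore N = mg cos 21° + F sin 21° = 182.986 + 56.878 = 239.864 N, and kinetic friction down the slope is μN = 0.2 × 239.864 = 47.973 N.
Along the incline: F cos 21° − mg sin 21° − μN = ma, so 148.162 − 70.246 − 47.973 = 20 a, giving a = 1.4972 m/s².

1.497 m/s²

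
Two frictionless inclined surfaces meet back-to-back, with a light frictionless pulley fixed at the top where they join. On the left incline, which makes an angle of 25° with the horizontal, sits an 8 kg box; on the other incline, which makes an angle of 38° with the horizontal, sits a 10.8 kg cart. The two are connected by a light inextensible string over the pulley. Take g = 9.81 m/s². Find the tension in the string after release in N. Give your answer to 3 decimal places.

Resolve each weight along its own incline: the 8 kg mass has component 8 × 9.81 × sin 25° = 33.167 N down its slope, and the 10.8 kg mass has 10.8 × 9.81 × sin 38° = 65.228 N down its slope.
The 10.8 kg side's 65.228 N exceeds the other side's 33.167 N, so that mass slides down and the 8 kg mass slides up. Taking that direction as positive, Newton's second law for the whole system gives 65.228 − 33.167 = (8 + 10.8) a, so a = 32.061 / 18.8 = 1.7054 m/s².
For the 8 kg mass (up-slope positive): T − 33.167 = 8 × 1.7054, so T = 46.810 N.

46.810 N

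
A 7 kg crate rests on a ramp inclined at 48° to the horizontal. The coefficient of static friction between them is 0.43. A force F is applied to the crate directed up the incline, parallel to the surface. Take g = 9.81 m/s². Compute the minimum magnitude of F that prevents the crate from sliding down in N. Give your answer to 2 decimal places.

31.27 N

The normal force is N = mg cos 48° = 45.949 N. With F at its minimum the crate is on the verge of sliding down, so static friction is at its maximum μ_s N = 0.43 × 45.949 = 19.758 N and acts up the slope.
Equilibrium along the incline: F + μ_s N = mg sin 48°, so F = 51.032 − 19.758 = 31.274 N.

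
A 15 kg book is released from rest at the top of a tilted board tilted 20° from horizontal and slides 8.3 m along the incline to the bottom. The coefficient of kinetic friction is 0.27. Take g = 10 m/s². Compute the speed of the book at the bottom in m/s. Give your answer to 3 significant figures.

The weight component along the incline is mg sin 20° = 51.303 N and the normal force is N = mg cos 20° = 140.954 N.
Friction up the slope is f = μN = 0.27 × 140.954 = 38.058 N, so the net downslope force is 51.303 − 38.058 = 13.245 N and a = 13.245 / 15 = 0.8830 m/s².
Starting from rest over a distance of 8.3 m, v² = 2aL = 2 × 0.8830 × 8.3 = 14.6578, so v = 3.8286 m/s.

3.83 m/s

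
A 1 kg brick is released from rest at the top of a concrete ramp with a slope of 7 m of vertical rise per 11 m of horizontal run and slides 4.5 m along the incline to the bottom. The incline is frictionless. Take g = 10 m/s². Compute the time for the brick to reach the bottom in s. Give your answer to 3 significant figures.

The weight component along the incline is mg sin 32.47° = 5.369 N and the normal force is N = mg cos 32.47° = 8.437 N.
With no friction, a = g sin 32.47° = 5.3688 m/s².
Starting from rest, L = ½at², so t = √(2L/a) = √(2 × 4.5 / 5.3688) = 1.2947 s.

1.29 s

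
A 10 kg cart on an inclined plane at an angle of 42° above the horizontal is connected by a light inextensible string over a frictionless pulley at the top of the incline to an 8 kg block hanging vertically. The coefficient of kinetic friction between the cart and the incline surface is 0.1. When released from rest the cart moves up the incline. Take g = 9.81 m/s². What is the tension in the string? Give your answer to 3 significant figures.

For the cart on the incline: the weight component along the slope is m₁g sin 42° = 10 × 9.81 × 0.6691 = 65.639 N and the normal force is N = m₁g cos 42° = 72.903 N.
Kinetic friction opposes the cart's motion up the incline: f = μN = 0.1 × 72.903 = 7.290 N acting down the slope.
Newton's second law for the cart (up-slope positive): T − 65.639 − 7.290 = 10 a. For the hanging block (downward positive): 8 × 9.81 − T = 8 a.
Adding the two equations eliminates T: 5.551 = 18 a, so a = 0.3084 m/s².
Then from the hanging block's equation, T = 8 × (9.81 − 0.3084) = 76.013 N.

76.0 N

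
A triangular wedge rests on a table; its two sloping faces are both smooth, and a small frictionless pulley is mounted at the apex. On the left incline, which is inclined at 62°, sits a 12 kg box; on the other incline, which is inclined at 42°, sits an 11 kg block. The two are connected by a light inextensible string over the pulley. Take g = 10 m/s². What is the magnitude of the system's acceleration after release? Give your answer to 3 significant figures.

1.41 m/s²

Resolve each weight along its own incline: the 12 kg mass has component 12 × 10 × sin 62° = 105.954 N down its slope, and the 11 kg mass has 11 × 10 × sin 42° = 73.604 N down its slope.
The 12 kg side's 105.954 N exceeds the other side's 73.604 N, so that mass slides down and the 11 kg mass slides up. Taking that direction as positive, Newton's second law for the whole system gives 105.954 − 73.604 = (12 + 11) a, so a = 32.350 / 23 = 1.4065 m/s².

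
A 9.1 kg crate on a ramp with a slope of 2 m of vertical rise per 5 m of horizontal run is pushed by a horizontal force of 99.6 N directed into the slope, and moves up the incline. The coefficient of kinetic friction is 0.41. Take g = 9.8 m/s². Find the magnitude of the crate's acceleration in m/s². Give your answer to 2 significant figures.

The horizontal push has components F cos 21.80° = 99.6 × 0.9285 = 92.479 N up the incline and F sin 21.80° = 99.6 × 0.3714 = 36.991 N pressing into the surface.
The normal force is therefore N = mg cos 21.80° + F sin 21.80° = 82.804 + 36.991 = 119.795 N, and kinetic friction down the slope is μN = 0.41 × 119.795 = 49.116 N.
Along the incline: F cos 21.80° − mg sin 21.80° − μN = ma, so 92.479 − 33.121 − 49.116 = 9.1 a, giving a = 1.1255 m/s².

1.1 m/s²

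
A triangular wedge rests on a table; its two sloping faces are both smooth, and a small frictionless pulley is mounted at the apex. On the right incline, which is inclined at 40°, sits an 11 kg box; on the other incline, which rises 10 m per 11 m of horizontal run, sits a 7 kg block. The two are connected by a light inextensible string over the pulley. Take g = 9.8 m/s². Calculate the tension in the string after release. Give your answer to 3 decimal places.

Resolve each weight along its own incline: the 11 kg mass has component 11 × 9.8 × sin 40° = 69.293 N down its slope, and the 7 kg mass has 7 × 9.8 × sin 42.27° = 46.145 N down its slope.
The 11 kg side's 69.293 N exceeds the other side's 46.145 N, so that mass slides down and the 7 kg mass slides up. Taking that direction as positive, Newton's second law for the whole system gives 69.293 − 46.145 = (11 + 7) a, so a = 23.148 / 18 = 1.2860 m/s².
For the 7 kg mass (up-slope positive): T − 46.145 = 7 × 1.2860, so T = 55.147 N.

55.147 N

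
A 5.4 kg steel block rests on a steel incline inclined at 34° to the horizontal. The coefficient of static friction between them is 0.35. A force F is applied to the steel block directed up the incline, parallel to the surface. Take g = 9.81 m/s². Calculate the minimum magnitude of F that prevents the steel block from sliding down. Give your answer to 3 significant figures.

14.3 N

The normal force is N = mg cos 34° = 43.917 N. With F at its minimum the steel block is on the verge of sliding down, so static friction is at its maximum μ_s N = 0.35 × 43.917 = 15.371 N and acts up the slope.
Equilibrium along the incline: F + μ_s N = mg sin 34°, so F = 29.623 − 15.371 = 14.252 N.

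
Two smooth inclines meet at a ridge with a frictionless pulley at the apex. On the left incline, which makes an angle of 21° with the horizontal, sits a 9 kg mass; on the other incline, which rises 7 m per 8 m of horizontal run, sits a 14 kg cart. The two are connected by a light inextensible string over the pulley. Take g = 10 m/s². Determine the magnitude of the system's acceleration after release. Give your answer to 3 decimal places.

Resolve each weight along its own incline: the 9 kg mass has component 9 × 10 × sin 21° = 32.253 N down its slope, and the 14 kg mass has 14 × 10 × sin 41.19° = 92.191 N down its slope.
The 14 kg side's 92.191 N exceeds the other side's 32.253 N, so that mass slides down and the 9 kg mass slides up. Taking that direction as positive, Newton's second law for the whole system gives 92.191 − 32.253 = (9 + 14) a, so a = 59.938 / 23 = 2.6060 m/s².

2.606 m/s²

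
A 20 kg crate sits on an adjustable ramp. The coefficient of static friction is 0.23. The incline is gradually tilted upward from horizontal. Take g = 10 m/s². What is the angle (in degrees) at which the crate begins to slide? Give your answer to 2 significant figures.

At the threshold of sliding, static friction is at its maximum μ_s N and exactly balances the weight component along the incline: mg sin θ = μ_s mg cos θ.
Hence tan θ = μ_s = 0.23, so θ = arctan(0.23) = 12.9528°.

13°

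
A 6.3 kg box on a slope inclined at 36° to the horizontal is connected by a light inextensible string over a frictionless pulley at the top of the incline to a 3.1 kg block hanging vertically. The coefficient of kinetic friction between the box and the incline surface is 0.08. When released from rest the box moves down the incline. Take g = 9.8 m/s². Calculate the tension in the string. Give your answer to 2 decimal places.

For the box on the incline: the weight component along the slope is m₁g sin 36° = 6.3 × 9.8 × 0.5878 = 36.291 N and the normal force is N = m₁g cos 36° = 49.949 N.
Kinetic friction opposes the box's motion down the incline: f = μN = 0.08 × 49.949 = 3.996 N acting up the slope.
Newton's second law for the box (down-slope positive): 36.291 − 3.996 − T = 6.3 a. For the hanging block (upward positive): T − 3.1 × 9.8 = 3.1 a.
Adding the two equations eliminates T: 1.915 = 9.4 a, so a = 0.2037 m/s².
Then from the hanging block's equation, T = 3.1 × (9.8 + 0.2037) = 31.011 N.

31.01 N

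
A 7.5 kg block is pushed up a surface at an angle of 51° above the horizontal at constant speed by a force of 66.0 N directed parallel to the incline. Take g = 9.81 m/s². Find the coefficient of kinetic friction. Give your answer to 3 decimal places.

0.191

At constant speed ΣF = 0 along the incline. The applied 66.0 N acts up the slope; the weight component mg sin 51° = 57.179 N and kinetic friction μN both act down the slope.
So 66.0 = 57.179 + μ × 46.302, giving μ = (66.0 − 57.179) / 46.302 = 0.1905.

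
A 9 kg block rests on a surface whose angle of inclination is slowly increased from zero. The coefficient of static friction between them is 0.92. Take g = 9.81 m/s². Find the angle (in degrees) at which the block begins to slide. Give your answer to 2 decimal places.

At the threshold of sliding, static friction is at its maximum μ_s N and exactly balances the weight component along the incline: mg sin θ = μ_s mg cos θ.
Hence tan θ = μ_s = 0.92, so θ = arctan(0.92) = 42.6141°.

42.61°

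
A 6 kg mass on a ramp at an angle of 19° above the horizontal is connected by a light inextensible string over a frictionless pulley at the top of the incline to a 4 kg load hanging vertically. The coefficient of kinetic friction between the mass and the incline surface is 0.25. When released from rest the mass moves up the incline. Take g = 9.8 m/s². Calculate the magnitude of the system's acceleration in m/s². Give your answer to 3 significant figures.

0.616 m/s²

For the mass on the incline: the weight component along the slope is m₁g sin 19° = 6 × 9.8 × 0.3256 = 19.145 N and the normal force is N = m₁g cos 19° = 55.596 N.
Kinetic friction opposes the mass's motion up the incline: f = μN = 0.25 × 55.596 = 13.899 N acting down the slope.
Newton's second law for the mass (up-slope positive): T − 19.145 − 13.899 = 6 a. For the hanging load (downward positive): 4 × 9.8 − T = 4 a.
Adding the two equations eliminates T: 6.156 = 10 a, so a = 0.6156 m/s².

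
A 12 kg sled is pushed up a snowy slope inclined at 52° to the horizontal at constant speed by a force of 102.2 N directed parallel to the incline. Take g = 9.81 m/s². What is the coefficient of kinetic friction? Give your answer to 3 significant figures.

At constant speed ΣF = 0 along the incline. The applied 102.2 N acts up the slope; the weight component mg sin 52° = 92.765 N and kinetic friction μN both act down the slope.
So 102.2 = 92.765 + μ × 72.476, giving μ = (102.2 − 92.765) / 72.476 = 0.1302.

0.130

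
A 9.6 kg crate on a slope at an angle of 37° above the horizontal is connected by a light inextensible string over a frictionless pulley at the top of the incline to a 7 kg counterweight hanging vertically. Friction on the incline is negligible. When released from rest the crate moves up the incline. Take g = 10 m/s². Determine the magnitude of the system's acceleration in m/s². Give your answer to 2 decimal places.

0.74 m/s²

For the crate on the incline: the weight component along the slope is m₁g sin 37° = 9.6 × 10 × 0.6018 = 57.773 N and the normal force is N = m₁g cos 37° = 76.669 N.
Newton's second law for the crate (up-slope positive): T − 57.773 = 9.6 a. For the hanging counterweight (downward positive): 7 × 10 − T = 7 a.
Adding the two equations eliminates T: 12.227 = 16.6 a, so a = 0.7366 m/s².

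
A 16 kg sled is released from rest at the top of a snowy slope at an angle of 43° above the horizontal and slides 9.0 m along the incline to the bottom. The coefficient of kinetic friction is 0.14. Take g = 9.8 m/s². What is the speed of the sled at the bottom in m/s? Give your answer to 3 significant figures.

10.1 m/s

The weight component along the incline is mg sin 43° = 106.937 N and the normal force is N = mg cos 43° = 114.676 N.
Friction up the slope is f = μN = 0.14 × 114.676 = 16.055 N, so the net downslope force is 106.937 − 16.055 = 90.882 N and a = 90.882 / 16 = 5.6801 m/s².
Starting from rest over a distance of 9.0 m, v² = 2aL = 2 × 5.6801 × 9.0 = 102.2418, so v = 10.1115 m/s.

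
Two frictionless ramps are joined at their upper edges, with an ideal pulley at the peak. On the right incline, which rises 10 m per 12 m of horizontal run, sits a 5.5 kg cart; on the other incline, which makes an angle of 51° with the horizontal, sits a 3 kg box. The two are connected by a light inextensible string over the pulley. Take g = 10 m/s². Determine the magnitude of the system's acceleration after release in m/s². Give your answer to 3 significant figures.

Resolve each weight along its own incline: the 5.5 kg mass has component 5.5 × 10 × sin 39.81° = 35.210 N down its slope, and the 3 kg mass has 3 × 10 × sin 51° = 23.314 N down its slope.
The 5.5 kg side's 35.210 N exceeds the other side's 23.314 N, so that mass slides down and the 3 kg mass slides up. Taking that direction as positive, Newton's second law for the whole system gives 35.210 − 23.314 = (5.5 + 3) a, so a = 11.896 / 8.5 = 1.3995 m/s².

1.40 m/s²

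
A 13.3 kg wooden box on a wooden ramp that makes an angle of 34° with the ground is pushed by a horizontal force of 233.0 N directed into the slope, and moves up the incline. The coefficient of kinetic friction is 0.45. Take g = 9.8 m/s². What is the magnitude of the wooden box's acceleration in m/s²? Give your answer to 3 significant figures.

The horizontal push has components F cos 34° = 233.0 × 0.8290 = 193.157 N up the incline and F sin 34° = 233.0 × 0.5592 = 130.294 N pressing into the surface.
The normal force is therefore N = mg cos 34° + F sin 34° = 108.052 + 130.294 = 238.346 N, and kinetic friction down the slope is μN = 0.45 × 238.346 = 107.256 N.
Along the incline: F cos 34° − mg sin 34° − μN = ma, so 193.157 − 72.886 − 107.256 = 13.3 a, giving a = 0.9786 m/s².

0.979 m/s²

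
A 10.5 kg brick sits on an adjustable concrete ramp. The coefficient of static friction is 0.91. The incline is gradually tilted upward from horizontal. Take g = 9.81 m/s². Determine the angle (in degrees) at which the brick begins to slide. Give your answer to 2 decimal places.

At the threshold of sliding, static friction is at its maximum μ_s N and exactly balances the weight component along the incline: mg sin θ = μ_s mg cos θ.
Hence tan θ = μ_s = 0.91, so θ = arctan(0.91) = 42.3022°.

42.30°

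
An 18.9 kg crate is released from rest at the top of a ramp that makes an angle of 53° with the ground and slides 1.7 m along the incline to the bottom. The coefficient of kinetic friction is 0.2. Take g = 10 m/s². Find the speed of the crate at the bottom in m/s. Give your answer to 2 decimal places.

The weight component along the incline is mg sin 53° = 150.942 N and the normal force is N = mg cos 53° = 113.743 N.
Friction up the slope is f = μN = 0.2 × 113.743 = 22.749 N, so the net downslope force is 150.942 − 22.749 = 128.193 N and a = 128.193 / 18.9 = 6.7827 m/s².
Starting from rest over a distance of 1.7 m, v² = 2aL = 2 × 6.7827 × 1.7 = 23.0612, so v = 4.8022 m/s.

4.80 m/s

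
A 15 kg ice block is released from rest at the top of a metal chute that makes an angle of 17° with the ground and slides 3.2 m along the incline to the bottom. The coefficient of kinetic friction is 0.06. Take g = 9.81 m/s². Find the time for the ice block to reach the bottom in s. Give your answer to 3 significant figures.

The weight component along the incline is mg sin 17° = 43.022 N and the normal force is N = mg cos 17° = 140.720 N.
Friction up the slope is f = μN = 0.06 × 140.720 = 8.443 N, so the net downslope force is 43.022 − 8.443 = 34.579 N and a = 34.579 / 15 = 2.3053 m/s².
Starting from rest, L = ½at², so t = √(2L/a) = √(2 × 3.2 / 2.3053) = 1.6662 s.

1.67 s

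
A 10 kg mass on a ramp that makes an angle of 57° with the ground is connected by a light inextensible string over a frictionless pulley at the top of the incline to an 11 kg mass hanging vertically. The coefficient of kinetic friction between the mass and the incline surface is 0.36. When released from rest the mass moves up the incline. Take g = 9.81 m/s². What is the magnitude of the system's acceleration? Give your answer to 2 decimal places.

For the mass on the incline: the weight component along the slope is m₁g sin 57° = 10 × 9.81 × 0.8387 = 82.276 N and the normal force is N = m₁g cos 57° = 53.429 N.
Kinetic friction opposes the mass's motion up the incline: f = μN = 0.36 × 53.429 = 19.234 N acting down the slope.
Newton's second law for the mass (up-slope positive): T − 82.276 − 19.234 = 10 a. For the hanging mass (downward positive): 11 × 9.81 − T = 11 a.
Adding the two equations eliminates T: 6.400 = 21 a, so a = 0.3048 m/s².

0.30 m/s²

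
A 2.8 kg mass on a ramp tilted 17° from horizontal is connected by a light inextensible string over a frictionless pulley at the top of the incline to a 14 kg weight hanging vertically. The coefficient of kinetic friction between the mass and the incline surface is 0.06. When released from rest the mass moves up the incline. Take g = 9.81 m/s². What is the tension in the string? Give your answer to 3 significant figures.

For the mass on the incline: the weight component along the slope is m₁g sin 17° = 2.8 × 9.81 × 0.2924 = 8.032 N and the normal force is N = m₁g cos 17° = 26.268 N.
Kinetic friction opposes the mass's motion up the incline: f = μN = 0.06 × 26.268 = 1.576 N acting down the slope.
Newton's second law for the mass (up-slope positive): T − 8.032 − 1.576 = 2.8 a. For the hanging weight (downward positive): 14 × 9.81 − T = 14 a.
Adding the two equations eliminates T: 127.732 = 16.8 a, so a = 7.6031 m/s².
Then from the hanging weight's equation, T = 14 × (9.81 − 7.6031) = 30.897 N.

30.9 N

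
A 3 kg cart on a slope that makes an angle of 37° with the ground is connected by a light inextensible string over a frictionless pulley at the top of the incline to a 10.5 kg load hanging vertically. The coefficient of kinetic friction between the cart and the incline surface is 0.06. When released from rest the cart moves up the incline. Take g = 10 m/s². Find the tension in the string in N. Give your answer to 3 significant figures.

38.5 N

For the cart on the incline: the weight component along the slope is m₁g sin 37° = 3 × 10 × 0.6018 = 18.054 N and the normal force is N = m₁g cos 37° = 23.959 N.
Kinetic friction opposes the cart's motion up the incline: f = μN = 0.06 × 23.959 = 1.438 N acting down the slope.
Newton's second law for the cart (up-slope positive): T − 18.054 − 1.438 = 3 a. For the hanging load (downward positive): 10.5 × 10 − T = 10.5 a.
Adding the two equations eliminates T: 85.508 = 13.5 a, so a = 6.3339 m/s².
Then from the hanging load's equation, T = 10.5 × (10 − 6.3339) = 38.494 N.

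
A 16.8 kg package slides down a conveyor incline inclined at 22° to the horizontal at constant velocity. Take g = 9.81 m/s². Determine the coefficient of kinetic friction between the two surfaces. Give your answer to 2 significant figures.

0.40

At constant velocity the net force along the incline is zero: mg sin 22° = μ mg cos 22°.
So μ = tan 22° = 0.3746 / 0.9272 = 0.4040.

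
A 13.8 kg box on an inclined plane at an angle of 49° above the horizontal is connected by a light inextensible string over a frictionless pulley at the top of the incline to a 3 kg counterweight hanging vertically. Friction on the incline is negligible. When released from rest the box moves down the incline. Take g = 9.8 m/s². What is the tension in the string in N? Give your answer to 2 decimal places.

For the box on the incline: the weight component along the slope is m₁g sin 49° = 13.8 × 9.8 × 0.7547 = 102.066 N and the normal force is N = m₁g cos 49° = 88.725 N.
Newton's second law for the box (down-slope positive): 102.066 − T = 13.8 a. For the hanging counterweight (upward positive): T − 3 × 9.8 = 3 a.
Adding the two equations eliminates T: 72.666 = 16.8 a, so a = 4.3254 m/s².
Then from the hanging counterweight's equation, T = 3 × (9.8 + 4.3254) = 42.376 N.

42.38 N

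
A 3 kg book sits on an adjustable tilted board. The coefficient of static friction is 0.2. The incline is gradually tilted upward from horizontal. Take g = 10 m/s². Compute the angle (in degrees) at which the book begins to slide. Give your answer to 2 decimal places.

11.31°

At the threshold of sliding, static friction is at its maximum μ_s N and exactly balances the weight component along the incline: mg sin θ = μ_s mg cos θ.
Hence tan θ = μ_s = 0.2, so θ = arctan(0.2) = 11.3099°.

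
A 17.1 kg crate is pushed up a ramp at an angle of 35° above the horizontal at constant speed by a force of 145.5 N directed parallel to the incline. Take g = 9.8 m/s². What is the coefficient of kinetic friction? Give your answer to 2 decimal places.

0.36

At constant speed ΣF = 0 along the incline. The applied 145.5 N acts up the slope; the weight component mg sin 35° = 96.120 N and kinetic friction μN both act down the slope.
So 145.5 = 96.120 + μ × 137.273, giving μ = (145.5 − 96.120) / 137.273 = 0.3597.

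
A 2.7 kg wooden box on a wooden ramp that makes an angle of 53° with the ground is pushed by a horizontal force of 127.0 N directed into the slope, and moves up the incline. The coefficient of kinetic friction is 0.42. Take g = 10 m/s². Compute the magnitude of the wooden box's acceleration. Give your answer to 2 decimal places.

The horizontal push has components F cos 53° = 127.0 × 0.6018 = 76.429 N up the incline and F sin 53° = 127.0 × 0.7986 = 101.422 N pressing into the surface.
The normal force is therefore N = mg cos 53° + F sin 53° = 16.249 + 101.422 = 117.671 N, and kinetic friction down the slope is μN = 0.42 × 117.671 = 49.422 N.
Along the incline: F cos 53° − mg sin 53° − μN = ma, so 76.429 − 21.562 − 49.422 = 2.7 a, giving a = 2.0167 m/s².

2.02 m/s²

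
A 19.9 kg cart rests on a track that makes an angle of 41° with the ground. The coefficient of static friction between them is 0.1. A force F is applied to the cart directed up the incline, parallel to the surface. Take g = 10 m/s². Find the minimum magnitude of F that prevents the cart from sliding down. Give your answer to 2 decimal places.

The normal force is N = mg cos 41° = 150.187 N. With F at its minimum the cart is on the verge of sliding down, so static friction is at its maximum μ_s N = 0.1 × 150.187 = 15.019 N and acts up the slope.
Equilibrium along the incline: F + μ_s N = mg sin 41°, so F = 130.556 − 15.019 = 115.537 N.

115.54 N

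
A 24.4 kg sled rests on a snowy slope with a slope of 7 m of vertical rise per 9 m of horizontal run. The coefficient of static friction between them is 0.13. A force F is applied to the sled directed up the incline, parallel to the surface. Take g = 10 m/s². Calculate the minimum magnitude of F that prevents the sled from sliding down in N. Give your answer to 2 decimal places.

The normal force is N = mg cos 37.87° = 192.602 N. With F at its minimum the sled is on the verge of sliding down, so static friction is at its maximum μ_s N = 0.13 × 192.602 = 25.038 N and acts up the slope.
Equilibrium along the incline: F + μ_s N = mg sin 37.87°, so F = 149.802 − 25.038 = 124.764 N.

124.76 N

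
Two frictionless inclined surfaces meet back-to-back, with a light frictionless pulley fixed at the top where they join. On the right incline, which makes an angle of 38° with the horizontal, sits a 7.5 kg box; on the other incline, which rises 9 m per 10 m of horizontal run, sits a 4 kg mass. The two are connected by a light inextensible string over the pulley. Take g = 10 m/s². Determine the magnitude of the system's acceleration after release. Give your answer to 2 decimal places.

Resolve each weight along its own incline: the 7.5 kg mass has component 7.5 × 10 × sin 38° = 46.175 N down its slope, and the 4 kg mass has 4 × 10 × sin 41.99° = 26.759 N down its slope.
The 7.5 kg side's 46.175 N exceeds the other side's 26.759 N, so that mass slides down and the 4 kg mass slides up. Taking that direction as positive, Newton's second law for the whole system gives 46.175 − 26.759 = (7.5 + 4) a, so a = 19.416 / 11.5 = 1.6883 m/s².

1.69 m/s²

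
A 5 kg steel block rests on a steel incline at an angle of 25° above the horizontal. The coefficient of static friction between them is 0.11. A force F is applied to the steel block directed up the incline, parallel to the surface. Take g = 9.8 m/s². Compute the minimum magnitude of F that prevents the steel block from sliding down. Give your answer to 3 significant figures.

15.8 N

The normal force is N = mg cos 25° = 44.409 N. With F at its minimum the steel block is on the verge of sliding down, so static friction is at its maximum μ_s N = 0.11 × 44.409 = 4.885 N and acts up the slope.
Equilibrium along the incline: F + μ_s N = mg sin 25°, so F = 20.708 − 4.885 = 15.823 N.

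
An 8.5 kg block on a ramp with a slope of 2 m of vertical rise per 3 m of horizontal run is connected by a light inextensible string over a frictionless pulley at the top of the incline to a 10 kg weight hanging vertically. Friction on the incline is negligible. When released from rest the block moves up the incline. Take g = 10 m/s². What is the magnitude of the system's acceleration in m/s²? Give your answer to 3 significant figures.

For the block on the incline: the weight component along the slope is m₁g sin 33.69° = 8.5 × 10 × 0.5547 = 47.149 N and the normal force is N = m₁g cos 33.69° = 70.724 N.
Newton's second law for the block (up-slope positive): T − 47.149 = 8.5 a. For the hanging weight (downward positive): 10 × 10 − T = 10 a.
Adding the two equations eliminates T: 52.851 = 18.5 a, so a = 2.8568 m/s².

2.86 m/s²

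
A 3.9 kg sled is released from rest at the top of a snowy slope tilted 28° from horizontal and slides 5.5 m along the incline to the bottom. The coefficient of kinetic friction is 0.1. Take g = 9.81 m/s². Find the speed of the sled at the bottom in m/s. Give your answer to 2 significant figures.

The weight component along the incline is mg sin 28° = 17.962 N and the normal force is N = mg cos 28° = 33.781 N.
Friction up the slope is f = μN = 0.1 × 33.781 = 3.378 N, so the net downslope force is 17.962 − 3.378 = 14.584 N and a = 14.584 / 3.9 = 3.7395 m/s².
Starting from rest over a distance of 5.5 m, v² = 2aL = 2 × 3.7395 × 5.5 = 41.1345, so v = 6.4136 m/s.

6.4 m/s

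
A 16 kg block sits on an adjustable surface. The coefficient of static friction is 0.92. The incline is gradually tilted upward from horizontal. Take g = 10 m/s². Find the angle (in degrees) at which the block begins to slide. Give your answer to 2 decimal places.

42.61°

At the threshold of sliding, static friction is at its maximum μ_s N and exactly balances the weight component along the incline: mg sin θ = μ_s mg cos θ.
Hence tan θ = μ_s = 0.92, so θ = arctan(0.92) = 42.6141°.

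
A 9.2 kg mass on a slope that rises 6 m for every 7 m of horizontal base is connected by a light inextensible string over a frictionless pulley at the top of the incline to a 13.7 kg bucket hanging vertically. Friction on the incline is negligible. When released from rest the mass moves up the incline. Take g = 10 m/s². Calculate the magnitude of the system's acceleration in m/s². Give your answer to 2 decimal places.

3.37 m/s²

For the mass on the incline: the weight component along the slope is m₁g sin 40.60° = 9.2 × 10 × 0.6508 = 59.874 N and the normal force is N = m₁g cos 40.60° = 69.852 N.
Newton's second law for the mass (up-slope positive): T − 59.874 = 9.2 a. For the hanging bucket (downward positive): 13.7 × 10 − T = 13.7 a.
Adding the two equations eliminates T: 77.126 = 22.9 a, so a = 3.3679 m/s².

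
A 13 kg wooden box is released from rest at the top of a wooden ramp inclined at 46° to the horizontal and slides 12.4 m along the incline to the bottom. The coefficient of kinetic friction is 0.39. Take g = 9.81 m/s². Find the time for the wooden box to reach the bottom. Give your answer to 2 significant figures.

The weight component along the incline is mg sin 46° = 91.737 N and the normal force is N = mg cos 46° = 88.590 N.
Friction up the slope is f = μN = 0.39 × 88.590 = 34.550 N, so the net downslope force is 91.737 − 34.550 = 57.187 N and a = 57.187 / 13 = 4.3990 m/s².
Starting from rest, L = ½at², so t = √(2L/a) = √(2 × 12.4 / 4.3990) = 2.3744 s.

2.4 s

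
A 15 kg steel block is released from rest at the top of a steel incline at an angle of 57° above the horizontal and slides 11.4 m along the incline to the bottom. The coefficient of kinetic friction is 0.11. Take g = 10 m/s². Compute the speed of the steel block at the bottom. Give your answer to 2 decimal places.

The weight component along the incline is mg sin 57° = 125.801 N and the normal force is N = mg cos 57° = 81.696 N.
Friction up the slope is f = μN = 0.11 × 81.696 = 8.987 N, so the net downslope force is 125.801 − 8.987 = 116.814 N and a = 116.814 / 15 = 7.7876 m/s².
Starting from rest over a distance of 11.4 m, v² = 2aL = 2 × 7.7876 × 11.4 = 177.5573, so v = 13.3251 m/s.

13.33 m/s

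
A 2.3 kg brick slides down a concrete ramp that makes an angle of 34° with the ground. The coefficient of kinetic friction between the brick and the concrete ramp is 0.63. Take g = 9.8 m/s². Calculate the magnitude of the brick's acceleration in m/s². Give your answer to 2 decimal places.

0.36 m/s²

Resolving the weight along the incline: the component pulling the brick down the slope is mg sin 34° = 2.3 × 9.8 × 0.5592 = 12.604 N, and the normal force is N = mg cos 34° = 2.3 × 9.8 × 0.8290 = 18.686 N.
Kinetic friction acts up the slope with magnitude f = μN = 0.63 × 18.686 = 11.772 N.
Net force along the incline is 12.604 − 11.772 = 0.832 N, so a = 0.832 / 2.3 = 0.3617 m/s².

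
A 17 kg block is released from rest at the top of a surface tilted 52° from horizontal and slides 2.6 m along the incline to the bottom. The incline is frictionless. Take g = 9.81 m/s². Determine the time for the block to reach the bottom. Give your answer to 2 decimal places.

0.82 s

The weight component along the incline is mg sin 52° = 131.417 N and the normal force is N = mg cos 52° = 102.674 N.
With no friction, a = g sin 52° = 7.7304 m/s².
Starting from rest, L = ½at², so t = √(2L/a) = √(2 × 2.6 / 7.7304) = 0.8202 s.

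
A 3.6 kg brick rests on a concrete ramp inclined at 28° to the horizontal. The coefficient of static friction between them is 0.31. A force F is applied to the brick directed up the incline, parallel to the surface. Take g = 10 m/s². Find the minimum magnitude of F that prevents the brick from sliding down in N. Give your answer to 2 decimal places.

7.05 N

The normal force is N = mg cos 28° = 31.786 N. With F at its minimum the brick is on the verge of sliding down, so static friction is at its maximum μ_s N = 0.31 × 31.786 = 9.854 N and acts up the slope.
Equilibrium along the incline: F + μ_s N = mg sin 28°, so F = 16.901 − 9.854 = 7.047 N.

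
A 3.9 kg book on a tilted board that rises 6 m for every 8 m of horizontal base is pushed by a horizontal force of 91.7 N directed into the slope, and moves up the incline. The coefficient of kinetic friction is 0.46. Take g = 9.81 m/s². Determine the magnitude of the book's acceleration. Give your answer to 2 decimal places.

2.82 m/s²

The horizontal push has components F cos 36.87° = 91.7 × 0.8000 = 73.360 N up the incline and F sin 36.87° = 91.7 × 0.6000 = 55.020 N pressing into the surface.
The normal force is therefore N = mg cos 36.87° + F sin 36.87° = 30.607 + 55.020 = 85.627 N, and kinetic friction down the slope is μN = 0.46 × 85.627 = 39.388 N.
Along the incline: F cos 36.87° − mg sin 36.87° − μN = ma, so 73.360 − 22.955 − 39.388 = 3.9 a, giving a = 2.8249 m/s².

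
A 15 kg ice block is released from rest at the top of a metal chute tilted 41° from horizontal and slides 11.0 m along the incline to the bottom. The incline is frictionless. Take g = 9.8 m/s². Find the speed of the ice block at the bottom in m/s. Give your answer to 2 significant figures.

The weight component along the incline is mg sin 41° = 96.441 N and the normal force is N = mg cos 41° = 110.942 N.
With no friction, a = g sin 41° = 6.4294 m/s².
Starting from rest over a distance of 11.0 m, v² = 2aL = 2 × 6.4294 × 11.0 = 141.4468, so v = 11.8931 m/s.

12 m/s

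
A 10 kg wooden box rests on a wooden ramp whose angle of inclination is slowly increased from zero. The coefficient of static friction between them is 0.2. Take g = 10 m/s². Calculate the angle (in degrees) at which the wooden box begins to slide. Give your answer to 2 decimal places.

11.31°

At the threshold of sliding, static friction is at its maximum μ_s N and exactly balances the weight component along the incline: mg sin θ = μ_s mg cos θ.
Hence tan θ = μ_s = 0.2, so θ = arctan(0.2) = 11.3099°.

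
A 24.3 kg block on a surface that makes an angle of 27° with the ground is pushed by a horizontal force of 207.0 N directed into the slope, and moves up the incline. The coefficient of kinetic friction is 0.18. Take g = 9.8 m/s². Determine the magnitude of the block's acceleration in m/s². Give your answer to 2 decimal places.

0.87 m/s²

The horizontal push has components F cos 27° = 207.0 × 0.8910 = 184.437 N up the incline and F sin 27° = 207.0 × 0.4540 = 93.978 N pressing into the surface.
The normal force is therefore N = mg cos 27° + F sin 27° = 212.183 + 93.978 = 306.161 N, and kinetic friction down the slope is μN = 0.18 × 306.161 = 55.109 N.
Along the incline: F cos 27° − mg sin 27° − μN = ma, so 184.437 − 108.116 − 55.109 = 24.3 a, giving a = 0.8729 m/s².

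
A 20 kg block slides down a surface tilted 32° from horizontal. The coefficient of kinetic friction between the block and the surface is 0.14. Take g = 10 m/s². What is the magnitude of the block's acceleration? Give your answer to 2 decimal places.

Resolving the weight along the incline: the component pulling the block down the slope is mg sin 32° = 20 × 10 × 0.5299 = 105.980 N, and the normal force is N = mg cos 32° = 20 × 10 × 0.8480 = 169.600 N.
Kinetic friction acts up the slope with magnitude f = μN = 0.14 × 169.600 = 23.744 N.
Net force along the incline is 105.980 − 23.744 = 82.236 N, so a = 82.236 / 20 = 4.1118 m/s².

4.11 m/s²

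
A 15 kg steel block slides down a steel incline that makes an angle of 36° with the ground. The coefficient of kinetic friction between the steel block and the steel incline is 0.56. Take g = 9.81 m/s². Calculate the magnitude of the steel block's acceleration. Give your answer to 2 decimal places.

1.32 m/s²

Resolving the weight along the incline: the component pulling the steel block down the slope is mg sin 36° = 15 × 9.81 × 0.5878 = 86.495 N, and the normal force is N = mg cos 36° = 15 × 9.81 × 0.8090 = 119.044 N.
Kinetic friction acts up the slope with magnitude f = μN = 0.56 × 119.044 = 66.665 N.
Net force along the incline is 86.495 − 66.665 = 19.830 N, so a = 19.830 / 15 = 1.3220 m/s².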